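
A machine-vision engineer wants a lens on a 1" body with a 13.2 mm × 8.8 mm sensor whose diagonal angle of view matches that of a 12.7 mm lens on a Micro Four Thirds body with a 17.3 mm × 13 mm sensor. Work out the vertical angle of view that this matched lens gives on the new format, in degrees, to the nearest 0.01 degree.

Sensor diagonal = √(17.3² + 13²) = √468.2900 ≈ 21.6400 mm.
Sensor diagonal = √(13.2² + 8.8²) = √251.6800 ≈ 15.8644 mm.
Equal diagonal AOV ⇒ f₂ = f₁ · 15.8644/21.6400 = 12.7 × 0.73311 ≈ 9.3104 mm.
Vertical AOV on the new format = 2·arctan(8.8 / (2 × 9.3104)) = 2·arctan(0.47259) ≈ 50.5896°.

50.59°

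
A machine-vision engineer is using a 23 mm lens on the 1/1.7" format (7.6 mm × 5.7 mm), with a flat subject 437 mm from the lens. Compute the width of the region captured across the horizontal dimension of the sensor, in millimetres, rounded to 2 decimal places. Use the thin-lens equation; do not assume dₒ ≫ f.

136.80 mm

Similar triangles through the lens centre give W/dₒ = w/dᵢ; with 1/f = 1/dₒ + 1/dᵢ this gives W = w·(dₒ − f)/f.
W = 7.6 mm × (437 − 23) / 23 = 7.6 × 18.0000 ≈ 136.800 mm.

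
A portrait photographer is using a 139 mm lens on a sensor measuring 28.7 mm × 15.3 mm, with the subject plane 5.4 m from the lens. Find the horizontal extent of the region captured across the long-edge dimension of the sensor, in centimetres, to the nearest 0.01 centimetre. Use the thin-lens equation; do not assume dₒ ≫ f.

dₒ: 5.4 m = 5400 mm.
Similar triangles through the lens centre give W/dₒ = w/dᵢ; with 1/f = 1/dₒ + 1/dᵢ this gives W = w·(dₒ − f)/f.
W = 28.7 mm × (5400 − 139) / 139 = 28.7 × 37.8489 ≈ 1086.264 mm = 108.626 cm.

108.63 cm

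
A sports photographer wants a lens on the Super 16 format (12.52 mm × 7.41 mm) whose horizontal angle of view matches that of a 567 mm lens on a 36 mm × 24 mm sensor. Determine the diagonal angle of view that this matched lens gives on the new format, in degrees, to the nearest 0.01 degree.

4.23°

Equal horizontal AOV ⇒ f₂ = f₁ · 12.52/36 = 567 × 0.34778 ≈ 197.1900 mm.
Sensor diagonal = √(12.52² + 7.41²) = √211.6585 ≈ 14.5485 mm.
Diagonal AOV on the new format = 2·arctan(14.5485 / (2 × 197.1900)) = 2·arctan(0.03689) ≈ 4.2253°.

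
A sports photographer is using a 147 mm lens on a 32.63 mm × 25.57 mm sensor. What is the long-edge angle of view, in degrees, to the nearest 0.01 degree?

12.67°

Angle of view α = 2·arctan(w/2f) with w = 32.63 mm and f = 147 mm.
w/2f = 0.11099; arctan(0.11099) ≈ 6.3331°, so α ≈ 12.6663°.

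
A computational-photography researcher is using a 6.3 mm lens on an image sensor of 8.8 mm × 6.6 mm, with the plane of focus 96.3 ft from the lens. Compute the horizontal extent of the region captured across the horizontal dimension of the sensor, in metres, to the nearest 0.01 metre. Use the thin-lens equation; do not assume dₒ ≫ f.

40.99 m

dₒ: 96.3 ft × 304.8 mm/ft = 29352.24 mm.
Similar triangles through the lens centre give W/dₒ = w/dᵢ; with 1/f = 1/dₒ + 1/dᵢ this gives W = w·(dₒ − f)/f.
W = 8.8 mm × (29352.2 − 6.3) / 6.3 = 8.8 × 4658.0856 ≈ 40991.153 mm = 40.9912 m.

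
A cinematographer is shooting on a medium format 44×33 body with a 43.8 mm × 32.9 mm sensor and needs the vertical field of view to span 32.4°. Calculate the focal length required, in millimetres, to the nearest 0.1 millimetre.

56.6 mm

From α = 2·arctan(h/2f) we get f = h / (2·tan(α/2)).
With h = 32.9 mm and α/2 = 16.2°, tan(α/2) ≈ 0.29053, so f ≈ 32.9 / 0.58105 ≈ 56.6213 mm.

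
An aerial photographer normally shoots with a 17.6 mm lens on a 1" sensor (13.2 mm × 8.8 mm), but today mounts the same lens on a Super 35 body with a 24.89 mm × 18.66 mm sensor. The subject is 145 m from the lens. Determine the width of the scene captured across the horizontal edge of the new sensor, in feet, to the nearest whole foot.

The focal length stays 17.6 mm; the relevant sensor dimension is now w = 24.89 mm. Object distance dₒ = 145 m = 145000 mm.
Thin-lens field width W = w·(dₒ − f)/f = 24.89 × (145000 − 17.6)/17.6 ≈ 205034.769 mm = 205034.769/304.8 ft = 672.686 ft.

673 ft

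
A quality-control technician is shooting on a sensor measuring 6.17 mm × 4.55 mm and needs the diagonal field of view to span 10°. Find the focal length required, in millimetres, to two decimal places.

Sensor diagonal = √(6.17² + 4.55²) = √58.7714 ≈ 7.6663 mm.
From α = 2·arctan(d/2f) we get f = d / (2·tan(α/2)).
With d = 7.6663 mm and α/2 = 5°, tan(α/2) ≈ 0.08749, so f ≈ 7.6663 / 0.17498 ≈ 43.8128 mm.

43.81 mm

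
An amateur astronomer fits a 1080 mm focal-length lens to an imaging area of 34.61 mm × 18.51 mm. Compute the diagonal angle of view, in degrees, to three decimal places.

2.082°

Sensor diagonal = √(34.61² + 18.51²) = √1540.4722 ≈ 39.2488 mm.
Angle of view α = 2·arctan(d/2f) with d = 39.2488 mm and f = 1080 mm.
d/2f = 0.01817; arctan(0.01817) ≈ 1.0410°, so α ≈ 2.0820°.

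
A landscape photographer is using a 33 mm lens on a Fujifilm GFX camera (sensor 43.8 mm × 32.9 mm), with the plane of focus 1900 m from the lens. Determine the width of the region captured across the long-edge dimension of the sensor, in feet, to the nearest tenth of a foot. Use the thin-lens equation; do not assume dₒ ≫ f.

8273.5 ft

dₒ: 1900 m = 1.9e+06 mm.
Similar triangles through the lens centre give W/dₒ = w/dᵢ; with 1/f = 1/dₒ + 1/dᵢ this gives W = w·(dₒ − f)/f.
W = 43.8 mm × (1.9e+06 − 33) / 33 = 43.8 × 57574.7576 ≈ 2521774.382 mm = 2521774.382/304.8 ft = 8273.54 ft.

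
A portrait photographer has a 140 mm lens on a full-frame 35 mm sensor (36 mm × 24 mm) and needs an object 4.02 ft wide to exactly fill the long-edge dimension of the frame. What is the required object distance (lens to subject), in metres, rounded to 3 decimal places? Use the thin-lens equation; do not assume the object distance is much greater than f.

4.905 m

W: 4.02 ft × 304.8 mm/ft = 1225.30 mm.
Magnification m = w/W = dᵢ/dₒ; combined with 1/f = 1/dₒ + 1/dᵢ this gives dₒ = f·(1 + W/w).
dₒ = 140 mm × (1 + 1225.3/36) = 140 × 35.0360 ≈ 4905.040 mm = 4.90504 m.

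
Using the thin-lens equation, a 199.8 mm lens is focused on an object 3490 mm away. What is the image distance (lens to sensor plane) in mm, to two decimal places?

1/dᵢ = 1/f − 1/dₒ = 1/199.8 − 1/3490 = 0.0047185 mm⁻¹.
dᵢ = 1/0.0047185 ≈ 211.9330 mm.

211.93 mm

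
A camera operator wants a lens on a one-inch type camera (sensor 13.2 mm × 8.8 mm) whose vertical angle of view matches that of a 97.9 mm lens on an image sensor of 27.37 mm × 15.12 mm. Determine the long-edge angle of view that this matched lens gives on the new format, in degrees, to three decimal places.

13.215°

Equal vertical AOV ⇒ f₂ = f₁ · 8.8/15.12 = 97.9 × 0.58201 ≈ 56.9788 mm.
Long-edge AOV on the new format = 2·arctan(13.2 / (2 × 56.9788)) = 2·arctan(0.11583) ≈ 13.2145°.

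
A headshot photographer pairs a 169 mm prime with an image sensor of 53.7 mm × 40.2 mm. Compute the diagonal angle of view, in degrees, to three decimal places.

22.450°

Sensor diagonal = √(53.7² + 40.2²) = √4499.7300 ≈ 67.0800 mm.
Angle of view α = 2·arctan(d/2f) with d = 67.0800 mm and f = 169 mm.
d/2f = 0.19846; arctan(0.19846) ≈ 11.2252°, so α ≈ 22.4503°.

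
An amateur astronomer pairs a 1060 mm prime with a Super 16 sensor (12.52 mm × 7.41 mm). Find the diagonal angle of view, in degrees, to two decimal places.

0.79°

Sensor diagonal = √(12.52² + 7.41²) = √211.6585 ≈ 14.5485 mm.
Angle of view α = 2·arctan(d/2f) with d = 14.5485 mm and f = 1060 mm.
d/2f = 0.00686; arctan(0.00686) ≈ 0.3932°, so α ≈ 0.7864°.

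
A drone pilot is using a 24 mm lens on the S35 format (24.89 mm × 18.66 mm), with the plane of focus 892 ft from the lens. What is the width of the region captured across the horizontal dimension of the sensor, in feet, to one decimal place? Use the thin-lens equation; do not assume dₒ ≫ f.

925.0 ft

dₒ: 892 ft × 304.8 mm/ft = 271881.59 mm.
Similar triangles through the lens centre give W/dₒ = w/dᵢ; with 1/f = 1/dₒ + 1/dᵢ this gives W = w·(dₒ − f)/f.
W = 24.89 mm × (271882 − 24) / 24 = 24.89 × 11327.3996 ≈ 281938.977 mm = 281938.977/304.8 ft = 924.997 ft.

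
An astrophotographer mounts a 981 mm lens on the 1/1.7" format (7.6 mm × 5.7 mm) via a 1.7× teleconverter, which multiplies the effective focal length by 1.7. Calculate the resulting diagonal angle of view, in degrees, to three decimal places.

0.326°

Effective focal length f = 981 × 1.7 = 1667.7 mm.
Sensor diagonal = √(7.6² + 5.7²) = √90.2500 ≈ 9.5000 mm.
α = 2·arctan(9.500 / (2 × 1667.7)) = 2·arctan(0.00285) ≈ 0.3264°.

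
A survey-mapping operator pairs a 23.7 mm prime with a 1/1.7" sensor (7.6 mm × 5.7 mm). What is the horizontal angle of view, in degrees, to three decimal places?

18.218°

Angle of view α = 2·arctan(w/2f) with w = 7.6 mm and f = 23.7 mm.
w/2f = 0.16034; arctan(0.16034) ≈ 9.1091°, so α ≈ 18.2183°.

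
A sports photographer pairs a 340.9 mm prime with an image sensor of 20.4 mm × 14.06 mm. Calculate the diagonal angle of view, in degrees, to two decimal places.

4.16°

Sensor diagonal = √(20.4² + 14.06²) = √613.8436 ≈ 24.7759 mm.
Angle of view α = 2·arctan(d/2f) with d = 24.7759 mm and f = 340.9 mm.
d/2f = 0.03634; arctan(0.03634) ≈ 2.0812°, so α ≈ 4.1623°.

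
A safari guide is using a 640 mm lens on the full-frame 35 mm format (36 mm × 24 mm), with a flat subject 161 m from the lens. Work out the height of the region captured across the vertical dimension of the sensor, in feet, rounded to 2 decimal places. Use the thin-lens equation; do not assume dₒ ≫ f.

dₒ: 161 m = 161000 mm.
Similar triangles through the lens centre give W/dₒ = h/dᵢ; with 1/f = 1/dₒ + 1/dᵢ this gives W = h·(dₒ − f)/f.
W = 24 mm × (161000 − 640) / 640 = 24 × 250.5625 ≈ 6013.500 mm = 6013.500/304.8 ft = 19.7293 ft.

19.73 ft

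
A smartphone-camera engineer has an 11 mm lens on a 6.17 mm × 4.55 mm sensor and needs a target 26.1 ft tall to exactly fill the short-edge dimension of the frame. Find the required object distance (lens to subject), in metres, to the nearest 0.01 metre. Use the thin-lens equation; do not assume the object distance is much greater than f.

19.24 m

W: 26.1 ft × 304.8 mm/ft = 7955.28 mm.
Magnification m = h/W = dᵢ/dₒ; combined with 1/f = 1/dₒ + 1/dᵢ this gives dₒ = f·(1 + W/h).
dₒ = 11 mm × (1 + 7955.28/4.55) = 11 × 1749.4131 ≈ 19243.544 mm = 19.2435 m.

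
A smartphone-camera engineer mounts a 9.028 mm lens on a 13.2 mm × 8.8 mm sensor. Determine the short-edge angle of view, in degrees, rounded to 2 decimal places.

Angle of view α = 2·arctan(h/2f) with h = 8.8 mm and f = 9.028 mm.
h/2f = 0.48737; arctan(0.48737) ≈ 25.9833°, so α ≈ 51.9667°.

51.97°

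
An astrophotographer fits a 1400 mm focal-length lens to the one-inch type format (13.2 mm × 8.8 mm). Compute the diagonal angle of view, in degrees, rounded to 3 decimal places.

0.649°

Sensor diagonal = √(13.2² + 8.8²) = √251.6800 ≈ 15.8644 mm.
Angle of view α = 2·arctan(d/2f) with d = 15.8644 mm and f = 1400 mm.
d/2f = 0.00567; arctan(0.00567) ≈ 0.3246°, so α ≈ 0.6493°.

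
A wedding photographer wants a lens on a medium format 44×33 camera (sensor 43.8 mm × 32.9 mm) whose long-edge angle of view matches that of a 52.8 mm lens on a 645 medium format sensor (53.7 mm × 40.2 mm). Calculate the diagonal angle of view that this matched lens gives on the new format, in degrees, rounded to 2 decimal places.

Equal long-edge AOV ⇒ f₂ = f₁ · 43.8/53.7 = 52.8 × 0.81564 ≈ 43.0659 mm.
Sensor diagonal = √(43.8² + 32.9²) = √3000.8500 ≈ 54.7800 mm.
Diagonal AOV on the new format = 2·arctan(54.7800 / (2 × 43.0659)) = 2·arctan(0.63600) ≈ 64.9129°.

64.91°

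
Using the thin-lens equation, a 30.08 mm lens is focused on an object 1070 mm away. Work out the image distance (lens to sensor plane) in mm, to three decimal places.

30.950 mm

1/dᵢ = 1/f − 1/dₒ = 1/30.08 − 1/1070 = 0.0323101 mm⁻¹.
dᵢ = 1/0.0323101 ≈ 30.9501 mm.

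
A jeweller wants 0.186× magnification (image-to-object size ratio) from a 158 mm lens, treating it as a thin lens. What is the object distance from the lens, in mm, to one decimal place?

With m = dᵢ/dₒ and 1/f = 1/dₒ + 1/dᵢ, substituting dᵢ = m·dₒ gives 1/f = (1 + 1/m)/dₒ, hence dₒ = f·(1 + 1/m).
dₒ = 158 × (1 + 1/0.186) = 158 × 6.37634 ≈ 1007.462 mm.

1007.5 mm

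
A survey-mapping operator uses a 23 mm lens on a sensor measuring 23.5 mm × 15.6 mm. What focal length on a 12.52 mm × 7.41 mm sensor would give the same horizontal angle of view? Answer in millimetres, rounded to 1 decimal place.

12.3 mm

Equal angle of view means equal width/f ratio, so f₂ = f₁ · (width₂/width₁) = 23 × 12.52/23.5.
f₂ = 23 × 0.53277 ≈ 12.254 mm.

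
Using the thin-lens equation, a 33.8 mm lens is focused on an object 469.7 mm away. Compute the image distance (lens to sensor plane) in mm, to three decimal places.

36.421 mm

1/dᵢ = 1/f − 1/dₒ = 1/33.8 − 1/469.7 = 0.0274568 mm⁻¹.
dᵢ = 1/0.0274568 ≈ 36.4209 mm.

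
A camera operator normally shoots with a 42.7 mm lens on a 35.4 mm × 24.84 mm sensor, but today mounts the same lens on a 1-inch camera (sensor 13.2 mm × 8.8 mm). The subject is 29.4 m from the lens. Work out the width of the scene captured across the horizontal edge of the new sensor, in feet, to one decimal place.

The focal length stays 42.7 mm; the relevant sensor dimension is now w = 13.2 mm. Object distance dₒ = 29.4 m = 29400 mm.
Thin-lens field width W = w·(dₒ − f)/f = 13.2 × (29400 − 42.7)/42.7 ≈ 9075.325 mm = 9075.325/304.8 ft = 29.7747 ft.

29.8 ft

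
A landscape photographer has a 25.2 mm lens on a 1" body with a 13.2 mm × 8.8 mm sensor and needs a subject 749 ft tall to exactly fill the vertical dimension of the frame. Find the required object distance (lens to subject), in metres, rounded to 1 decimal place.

653.8 m

W: 749 ft × 304.8 mm/ft = 228295.19 mm.
Magnification m = h/W = dᵢ/dₒ; combined with 1/f = 1/dₒ + 1/dᵢ this gives dₒ = f·(1 + W/h).
dₒ = 25.2 mm × (1 + 228295/8.8) = 25.2 × 25943.6355 ≈ 653779.615 mm = 653.78 m.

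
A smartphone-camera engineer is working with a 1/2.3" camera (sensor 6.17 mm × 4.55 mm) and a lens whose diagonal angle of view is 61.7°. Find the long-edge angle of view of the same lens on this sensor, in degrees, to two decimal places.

51.35°

Sensor diagonal = √(6.17² + 4.55²) = √58.7714 ≈ 7.6663 mm.
From the diagonal AOV: f = 7.6663 / (2·tan(30.85°)) = 7.6663 / 1.19461 ≈ 6.4174 mm.
Long-edge AOV = 2·arctan(6.17 / (2 × 6.4174)) = 2·arctan(0.48073) ≈ 51.3495°.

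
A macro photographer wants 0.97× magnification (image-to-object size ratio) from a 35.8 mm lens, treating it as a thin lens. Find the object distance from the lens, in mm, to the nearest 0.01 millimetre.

With m = dᵢ/dₒ and 1/f = 1/dₒ + 1/dᵢ, substituting dᵢ = m·dₒ gives 1/f = (1 + 1/m)/dₒ, hence dₒ = f·(1 + 1/m).
dₒ = 35.8 × (1 + 1/0.97) = 35.8 × 2.03093 ≈ 72.707 mm.

72.71 mm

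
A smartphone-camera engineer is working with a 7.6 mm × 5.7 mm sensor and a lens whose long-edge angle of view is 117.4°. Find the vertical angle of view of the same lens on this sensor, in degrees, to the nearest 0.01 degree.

From the long-edge AOV: f = 7.6 / (2·tan(58.7°)) = 7.6 / 3.28942 ≈ 2.3104 mm.
Vertical AOV = 2·arctan(5.7 / (2 × 2.3104)) = 2·arctan(1.23353) ≈ 101.9381°.

101.94°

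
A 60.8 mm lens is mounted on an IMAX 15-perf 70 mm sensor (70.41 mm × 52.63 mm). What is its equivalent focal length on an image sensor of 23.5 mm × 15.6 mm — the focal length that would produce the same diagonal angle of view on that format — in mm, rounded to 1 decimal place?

Sensor diagonal = √(70.41² + 52.63²) = √7727.4850 ≈ 87.9061 mm.
Sensor diagonal = √(23.5² + 15.6²) = √795.6100 ≈ 28.2066 mm.
Equal angle of view means equal diagonal/f ratio, so f₂ = f₁ · (diagonal₂/diagonal₁) = 60.8 × 28.2066/87.9061.
f₂ = 60.8 × 0.32087 ≈ 19.509 mm.

19.5 mm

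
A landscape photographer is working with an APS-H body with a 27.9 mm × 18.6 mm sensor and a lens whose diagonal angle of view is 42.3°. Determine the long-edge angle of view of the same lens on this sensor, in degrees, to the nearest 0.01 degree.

Sensor diagonal = √(27.9² + 18.6²) = √1124.3700 ≈ 33.5316 mm.
From the diagonal AOV: f = 33.5316 / (2·tan(21.15°)) = 33.5316 / 0.77374 ≈ 43.3370 mm.
Long-edge AOV = 2·arctan(27.9 / (2 × 43.3370)) = 2·arctan(0.32190) ≈ 35.6863°.

35.69°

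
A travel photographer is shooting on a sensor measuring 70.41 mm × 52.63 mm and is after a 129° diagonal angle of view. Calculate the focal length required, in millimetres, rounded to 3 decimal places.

20.965 mm

Sensor diagonal = √(70.41² + 52.63²) = √7727.4850 ≈ 87.9061 mm.
From α = 2·arctan(d/2f) we get f = d / (2·tan(α/2)).
With d = 87.9061 mm and α/2 = 64.5°, tan(α/2) ≈ 2.09654, so f ≈ 87.9061 / 4.19309 ≈ 20.9645 mm.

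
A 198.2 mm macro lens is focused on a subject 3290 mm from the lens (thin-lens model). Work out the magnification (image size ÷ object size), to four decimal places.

0.0641×

Thin lens: 1/f = 1/dₒ + 1/dᵢ → 1/dᵢ = 1/198.2 − 1/3290 = 0.0047415 mm⁻¹, so dᵢ ≈ 210.9056 mm.
Magnification m = dᵢ/dₒ = 210.9056/3290 ≈ 0.06411.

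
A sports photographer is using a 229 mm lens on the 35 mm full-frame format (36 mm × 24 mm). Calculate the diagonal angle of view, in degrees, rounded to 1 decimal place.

10.8°

Sensor diagonal = √(36² + 24²) = √1872.0000 ≈ 43.2666 mm.
Angle of view α = 2·arctan(d/2f) with d = 43.2666 mm and f = 229 mm.
d/2f = 0.09447; arctan(0.09447) ≈ 5.3966°, so α ≈ 10.7933°.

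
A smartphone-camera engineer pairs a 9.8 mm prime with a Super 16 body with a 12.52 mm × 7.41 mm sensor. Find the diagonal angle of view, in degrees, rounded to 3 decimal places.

Sensor diagonal = √(12.52² + 7.41²) = √211.6585 ≈ 14.5485 mm.
Angle of view α = 2·arctan(d/2f) with d = 14.5485 mm and f = 9.8 mm.
d/2f = 0.74227; arctan(0.74227) ≈ 36.5854°, so α ≈ 73.1708°.

73.171°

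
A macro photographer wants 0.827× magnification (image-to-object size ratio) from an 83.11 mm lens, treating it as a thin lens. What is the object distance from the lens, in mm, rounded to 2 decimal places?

With m = dᵢ/dₒ and 1/f = 1/dₒ + 1/dᵢ, substituting dᵢ = m·dₒ gives 1/f = (1 + 1/m)/dₒ, hence dₒ = f·(1 + 1/m).
dₒ = 83.11 × (1 + 1/0.827) = 83.11 × 2.20919 ≈ 183.606 mm.

183.61 mm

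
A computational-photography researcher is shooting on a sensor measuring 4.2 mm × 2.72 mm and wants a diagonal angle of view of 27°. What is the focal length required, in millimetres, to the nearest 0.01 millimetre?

Sensor diagonal = √(4.2² + 2.72²) = √25.0384 ≈ 5.0038 mm.
From α = 2·arctan(d/2f) we get f = d / (2·tan(α/2)).
With d = 5.0038 mm and α/2 = 13.5°, tan(α/2) ≈ 0.24008, so f ≈ 5.0038 / 0.48016 ≈ 10.4212 mm.

10.42 mm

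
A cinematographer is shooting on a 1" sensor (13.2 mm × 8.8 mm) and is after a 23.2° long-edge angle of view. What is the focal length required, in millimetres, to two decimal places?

From α = 2·arctan(w/2f) we get f = w / (2·tan(α/2)).
With w = 13.2 mm and α/2 = 11.6°, tan(α/2) ≈ 0.20527, so f ≈ 13.2 / 0.41054 ≈ 32.1527 mm.

32.15 mm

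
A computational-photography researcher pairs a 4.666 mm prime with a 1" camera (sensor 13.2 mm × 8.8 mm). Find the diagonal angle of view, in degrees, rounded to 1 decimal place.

Sensor diagonal = √(13.2² + 8.8²) = √251.6800 ≈ 15.8644 mm.
Angle of view α = 2·arctan(d/2f) with d = 15.8644 mm and f = 4.666 mm.
d/2f = 1.70000; arctan(1.70000) ≈ 59.5345°, so α ≈ 119.0690°.

119.1°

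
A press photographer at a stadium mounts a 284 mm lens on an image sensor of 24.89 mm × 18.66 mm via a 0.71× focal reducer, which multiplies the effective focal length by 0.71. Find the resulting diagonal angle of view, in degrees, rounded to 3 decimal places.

Effective focal length f = 284 × 0.71 = 201.64 mm.
Sensor diagonal = √(24.89² + 18.66²) = √967.7077 ≈ 31.1080 mm.
α = 2·arctan(31.108 / (2 × 201.64)) = 2·arctan(0.07714) ≈ 8.8218°.

8.822°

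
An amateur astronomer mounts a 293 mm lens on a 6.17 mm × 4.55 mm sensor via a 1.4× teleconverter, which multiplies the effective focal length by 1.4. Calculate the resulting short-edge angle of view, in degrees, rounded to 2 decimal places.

0.64°

Effective focal length f = 293 × 1.4 = 410.2 mm.
α = 2·arctan(4.55 / (2 × 410.2)) = 2·arctan(0.00555) ≈ 0.6355°.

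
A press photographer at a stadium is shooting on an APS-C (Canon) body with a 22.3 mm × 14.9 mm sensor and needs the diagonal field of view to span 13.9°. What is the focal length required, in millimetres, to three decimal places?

110.008 mm

Sensor diagonal = √(22.3² + 14.9²) = √719.3000 ≈ 26.8198 mm.
From α = 2·arctan(d/2f) we get f = d / (2·tan(α/2)).
With d = 26.8198 mm and α/2 = 6.95°, tan(α/2) ≈ 0.12190, so f ≈ 26.8198 / 0.24380 ≈ 110.0083 mm.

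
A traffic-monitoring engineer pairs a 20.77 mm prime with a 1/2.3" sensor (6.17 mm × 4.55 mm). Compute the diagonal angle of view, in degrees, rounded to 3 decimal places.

Sensor diagonal = √(6.17² + 4.55²) = √58.7714 ≈ 7.6663 mm.
Angle of view α = 2·arctan(d/2f) with d = 7.6663 mm and f = 20.77 mm.
d/2f = 0.18455; arctan(0.18455) ≈ 10.4563°, so α ≈ 20.9127°.

20.913°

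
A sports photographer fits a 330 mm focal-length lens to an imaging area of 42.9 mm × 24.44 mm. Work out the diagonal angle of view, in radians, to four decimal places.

0.1493 rad

Sensor diagonal = √(42.9² + 24.44²) = √2437.7236 ≈ 49.3733 mm.
Angle of view α = 2·arctan(d/2f) with d = 49.3733 mm and f = 330 mm.
d/2f = 0.07481; arctan(0.07481) ≈ 0.0747 rad, so α ≈ 0.1493 rad.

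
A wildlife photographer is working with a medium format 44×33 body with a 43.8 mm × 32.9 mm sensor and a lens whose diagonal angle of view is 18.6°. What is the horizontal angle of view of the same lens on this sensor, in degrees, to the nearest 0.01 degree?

14.92°

Sensor diagonal = √(43.8² + 32.9²) = √3000.8500 ≈ 54.7800 mm.
From the diagonal AOV: f = 54.7800 / (2·tan(9.3°)) = 54.7800 / 0.32751 ≈ 167.2608 mm.
Horizontal AOV = 2·arctan(43.8 / (2 × 167.2608)) = 2·arctan(0.13093) ≈ 14.9190°.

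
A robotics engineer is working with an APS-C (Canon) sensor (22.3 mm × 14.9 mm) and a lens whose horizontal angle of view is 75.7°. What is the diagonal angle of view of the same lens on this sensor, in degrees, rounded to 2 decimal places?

86.13°

From the horizontal AOV: f = 22.3 / (2·tan(37.85°)) = 22.3 / 1.55416 ≈ 14.3486 mm.
Sensor diagonal = √(22.3² + 14.9²) = √719.3000 ≈ 26.8198 mm.
Diagonal AOV = 2·arctan(26.8198 / (2 × 14.3486)) = 2·arctan(0.93458) ≈ 86.1262°.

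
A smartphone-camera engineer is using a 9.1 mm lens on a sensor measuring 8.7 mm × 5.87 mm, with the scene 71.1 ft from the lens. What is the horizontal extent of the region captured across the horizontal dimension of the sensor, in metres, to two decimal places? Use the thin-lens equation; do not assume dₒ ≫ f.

20.71 m

dₒ: 71.1 ft × 304.8 mm/ft = 21671.28 mm.
Similar triangles through the lens centre give W/dₒ = w/dᵢ; with 1/f = 1/dₒ + 1/dᵢ this gives W = w·(dₒ − f)/f.
W = 8.7 mm × (21671.3 − 9.1) / 9.1 = 8.7 × 2380.4593 ≈ 20709.996 mm = 20.71 m.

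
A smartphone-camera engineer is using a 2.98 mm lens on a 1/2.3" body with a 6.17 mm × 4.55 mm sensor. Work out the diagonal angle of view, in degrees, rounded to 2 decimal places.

104.27°

Sensor diagonal = √(6.17² + 4.55²) = √58.7714 ≈ 7.6663 mm.
Angle of view α = 2·arctan(d/2f) with d = 7.6663 mm and f = 2.98 mm.
d/2f = 1.28628; arctan(1.28628) ≈ 52.1373°, so α ≈ 104.2746°.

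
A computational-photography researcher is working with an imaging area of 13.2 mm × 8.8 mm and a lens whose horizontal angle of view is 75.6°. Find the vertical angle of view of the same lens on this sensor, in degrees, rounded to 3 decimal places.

From the horizontal AOV: f = 13.2 / (2·tan(37.8°)) = 13.2 / 1.55136 ≈ 8.5087 mm.
Vertical AOV = 2·arctan(8.8 / (2 × 8.5087)) = 2·arctan(0.51712) ≈ 54.6887°.

54.689°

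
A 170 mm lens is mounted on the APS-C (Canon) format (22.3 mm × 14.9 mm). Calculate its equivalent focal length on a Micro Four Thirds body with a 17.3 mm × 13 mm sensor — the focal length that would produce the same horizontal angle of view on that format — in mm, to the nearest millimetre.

Equal angle of view means equal width/f ratio, so f₂ = f₁ · (width₂/width₁) = 170 × 17.3/22.3.
f₂ = 170 × 0.77578 ≈ 131.883 mm.

132 mm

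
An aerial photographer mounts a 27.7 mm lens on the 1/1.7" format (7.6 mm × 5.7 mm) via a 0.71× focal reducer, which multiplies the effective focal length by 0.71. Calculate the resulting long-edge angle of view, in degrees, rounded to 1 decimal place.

Effective focal length f = 27.7 × 0.71 = 19.667 mm.
α = 2·arctan(7.6 / (2 × 19.667)) = 2·arctan(0.19322) ≈ 21.8715°.

21.9°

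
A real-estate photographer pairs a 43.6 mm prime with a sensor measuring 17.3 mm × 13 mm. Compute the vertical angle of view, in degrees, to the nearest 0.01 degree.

Angle of view α = 2·arctan(h/2f) with h = 13 mm and f = 43.6 mm.
h/2f = 0.14908; arctan(0.14908) ≈ 8.4794°, so α ≈ 16.9587°.

16.96°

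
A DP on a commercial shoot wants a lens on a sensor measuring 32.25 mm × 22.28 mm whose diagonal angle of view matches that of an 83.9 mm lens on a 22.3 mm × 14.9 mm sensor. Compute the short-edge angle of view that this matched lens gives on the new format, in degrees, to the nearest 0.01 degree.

Sensor diagonal = √(22.3² + 14.9²) = √719.3000 ≈ 26.8198 mm.
Sensor diagonal = √(32.25² + 22.28²) = √1536.4609 ≈ 39.1977 mm.
Equal diagonal AOV ⇒ f₂ = f₁ · 39.1977/26.8198 = 83.9 × 1.46152 ≈ 122.6218 mm.
Short-edge AOV on the new format = 2·arctan(22.28 / (2 × 122.6218)) = 2·arctan(0.09085) ≈ 10.3820°.

10.38°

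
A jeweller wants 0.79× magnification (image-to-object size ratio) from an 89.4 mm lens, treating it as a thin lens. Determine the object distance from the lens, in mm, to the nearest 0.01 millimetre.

With m = dᵢ/dₒ and 1/f = 1/dₒ + 1/dᵢ, substituting dᵢ = m·dₒ gives 1/f = (1 + 1/m)/dₒ, hence dₒ = f·(1 + 1/m).
dₒ = 89.4 × (1 + 1/0.79) = 89.4 × 2.26582 ≈ 202.565 mm.

202.56 mm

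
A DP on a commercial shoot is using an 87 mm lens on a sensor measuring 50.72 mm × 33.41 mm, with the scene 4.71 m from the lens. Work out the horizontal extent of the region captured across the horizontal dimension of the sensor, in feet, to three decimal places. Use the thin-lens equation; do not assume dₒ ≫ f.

dₒ: 4.71 m = 4710 mm.
Similar triangles through the lens centre give W/dₒ = w/dᵢ; with 1/f = 1/dₒ + 1/dᵢ this gives W = w·(dₒ − f)/f.
W = 50.72 mm × (4710 − 87) / 87 = 50.72 × 53.1379 ≈ 2695.156 mm = 2695.156/304.8 ft = 8.84238 ft.

8.842 ft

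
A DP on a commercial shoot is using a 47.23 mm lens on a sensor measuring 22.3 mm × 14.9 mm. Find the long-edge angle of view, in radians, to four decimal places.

Angle of view α = 2·arctan(w/2f) with w = 22.3 mm and f = 47.23 mm.
w/2f = 0.23608; arctan(0.23608) ≈ 0.2318 rad, so α ≈ 0.4637 rad.

0.4637 rad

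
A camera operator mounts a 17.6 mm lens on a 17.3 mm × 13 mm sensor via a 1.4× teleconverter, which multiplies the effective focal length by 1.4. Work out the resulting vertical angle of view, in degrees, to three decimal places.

Effective focal length f = 17.6 × 1.4 = 24.64 mm.
α = 2·arctan(13 / (2 × 24.64)) = 2·arctan(0.26380) ≈ 29.5558°.

29.556°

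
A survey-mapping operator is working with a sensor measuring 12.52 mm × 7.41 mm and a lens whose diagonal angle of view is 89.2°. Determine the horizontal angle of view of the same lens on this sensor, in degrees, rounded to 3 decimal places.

Sensor diagonal = √(12.52² + 7.41²) = √211.6585 ≈ 14.5485 mm.
From the diagonal AOV: f = 14.5485 / (2·tan(44.6°)) = 14.5485 / 1.97227 ≈ 7.3765 mm.
Horizontal AOV = 2·arctan(12.52 / (2 × 7.3765)) = 2·arctan(0.84864) ≈ 80.6384°.

80.638°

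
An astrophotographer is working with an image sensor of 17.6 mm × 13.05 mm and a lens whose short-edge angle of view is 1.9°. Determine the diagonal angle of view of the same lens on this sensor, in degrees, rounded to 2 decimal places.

From the short-edge AOV: f = 13.05 / (2·tan(0.95°)) = 13.05 / 0.03316 ≈ 393.4955 mm.
Sensor diagonal = √(17.6² + 13.05²) = √480.0625 ≈ 21.9103 mm.
Diagonal AOV = 2·arctan(21.9103 / (2 × 393.4955)) = 2·arctan(0.02784) ≈ 3.1895°.

3.19°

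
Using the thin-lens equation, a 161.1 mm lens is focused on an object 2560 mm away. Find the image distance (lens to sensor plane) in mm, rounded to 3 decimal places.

1/dᵢ = 1/f − 1/dₒ = 1/161.1 − 1/2560 = 0.0058167 mm⁻¹.
dᵢ = 1/0.0058167 ≈ 171.9188 mm.

171.919 mm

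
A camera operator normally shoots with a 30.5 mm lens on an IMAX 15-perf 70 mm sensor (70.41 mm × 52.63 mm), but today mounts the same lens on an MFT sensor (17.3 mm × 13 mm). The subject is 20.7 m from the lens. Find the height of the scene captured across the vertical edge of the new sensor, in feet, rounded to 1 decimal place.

28.9 ft

The focal length stays 30.5 mm; the relevant sensor dimension is now h = 13 mm. Object distance dₒ = 20.7 m = 20700 mm.
Thin-lens field height W = h·(dₒ − f)/f = 13 × (20700 − 30.5)/30.5 ≈ 8809.951 mm = 8809.951/304.8 ft = 28.904 ft.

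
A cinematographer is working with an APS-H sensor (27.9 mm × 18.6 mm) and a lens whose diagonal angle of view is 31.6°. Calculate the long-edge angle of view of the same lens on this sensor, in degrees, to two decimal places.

26.50°

Sensor diagonal = √(27.9² + 18.6²) = √1124.3700 ≈ 33.5316 mm.
From the diagonal AOV: f = 33.5316 / (2·tan(15.8°)) = 33.5316 / 0.56594 ≈ 59.2491 mm.
Long-edge AOV = 2·arctan(27.9 / (2 × 59.2491)) = 2·arctan(0.23545) ≈ 26.4976°.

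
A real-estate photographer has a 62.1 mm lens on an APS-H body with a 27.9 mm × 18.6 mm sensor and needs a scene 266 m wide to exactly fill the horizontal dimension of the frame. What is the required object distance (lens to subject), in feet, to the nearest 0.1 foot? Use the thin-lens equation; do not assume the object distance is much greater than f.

W: 266 m = 266000 mm.
Magnification m = w/W = dᵢ/dₒ; combined with 1/f = 1/dₒ + 1/dᵢ this gives dₒ = f·(1 + W/w).
dₒ = 62.1 mm × (1 + 266000/27.9) = 62.1 × 9535.0502 ≈ 592126.616 mm = 592126.616/304.8 ft = 1942.67 ft.

1942.7 ft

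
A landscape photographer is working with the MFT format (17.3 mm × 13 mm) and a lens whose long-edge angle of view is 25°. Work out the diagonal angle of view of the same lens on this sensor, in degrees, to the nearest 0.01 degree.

31.00°

From the long-edge AOV: f = 17.3 / (2·tan(12.5°)) = 17.3 / 0.44339 ≈ 39.0176 mm.
Sensor diagonal = √(17.3² + 13²) = √468.2900 ≈ 21.6400 mm.
Diagonal AOV = 2·arctan(21.6400 / (2 × 39.0176)) = 2·arctan(0.27731) ≈ 30.9985°.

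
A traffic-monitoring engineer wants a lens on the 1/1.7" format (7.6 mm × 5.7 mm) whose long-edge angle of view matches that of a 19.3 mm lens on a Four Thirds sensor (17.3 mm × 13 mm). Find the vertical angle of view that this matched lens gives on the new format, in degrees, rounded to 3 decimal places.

Equal long-edge AOV ⇒ f₂ = f₁ · 7.6/17.3 = 19.3 × 0.43931 ≈ 8.4786 mm.
Vertical AOV on the new format = 2·arctan(5.7 / (2 × 8.4786)) = 2·arctan(0.33614) ≈ 37.1591°.

37.159°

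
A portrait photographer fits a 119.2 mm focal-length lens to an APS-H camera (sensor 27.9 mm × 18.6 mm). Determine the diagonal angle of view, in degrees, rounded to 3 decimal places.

16.013°

Sensor diagonal = √(27.9² + 18.6²) = √1124.3700 ≈ 33.5316 mm.
Angle of view α = 2·arctan(d/2f) with d = 33.5316 mm and f = 119.2 mm.
d/2f = 0.14065; arctan(0.14065) ≈ 8.0063°, so α ≈ 16.0126°.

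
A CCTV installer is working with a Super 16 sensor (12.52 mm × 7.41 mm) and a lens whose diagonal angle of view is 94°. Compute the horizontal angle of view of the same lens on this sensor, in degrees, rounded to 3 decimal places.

85.405°

Sensor diagonal = √(12.52² + 7.41²) = √211.6585 ≈ 14.5485 mm.
From the diagonal AOV: f = 14.5485 / (2·tan(47°)) = 14.5485 / 2.14474 ≈ 6.7833 mm.
Horizontal AOV = 2·arctan(12.52 / (2 × 6.7833)) = 2·arctan(0.92285) ≈ 85.4047°.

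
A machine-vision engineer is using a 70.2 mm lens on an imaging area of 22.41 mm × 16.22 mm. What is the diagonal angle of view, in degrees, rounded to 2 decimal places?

Sensor diagonal = √(22.41² + 16.22²) = √765.2965 ≈ 27.6640 mm.
Angle of view α = 2·arctan(d/2f) with d = 27.6640 mm and f = 70.2 mm.
d/2f = 0.19704; arctan(0.19704) ≈ 11.1466°, so α ≈ 22.2932°.

22.29°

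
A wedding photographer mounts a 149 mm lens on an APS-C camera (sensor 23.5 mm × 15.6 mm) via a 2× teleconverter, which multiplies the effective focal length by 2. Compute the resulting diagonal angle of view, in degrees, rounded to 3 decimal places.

5.419°

Effective focal length f = 149 × 2 = 298 mm.
Sensor diagonal = √(23.5² + 15.6²) = √795.6100 ≈ 28.2066 mm.
α = 2·arctan(28.207 / (2 × 298)) = 2·arctan(0.04733) ≈ 5.4192°.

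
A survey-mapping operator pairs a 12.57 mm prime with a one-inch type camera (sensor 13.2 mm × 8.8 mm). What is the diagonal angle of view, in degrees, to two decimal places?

64.51°

Sensor diagonal = √(13.2² + 8.8²) = √251.6800 ≈ 15.8644 mm.
Angle of view α = 2·arctan(d/2f) with d = 15.8644 mm and f = 12.57 mm.
d/2f = 0.63104; arctan(0.63104) ≈ 32.2537°, so α ≈ 64.5074°.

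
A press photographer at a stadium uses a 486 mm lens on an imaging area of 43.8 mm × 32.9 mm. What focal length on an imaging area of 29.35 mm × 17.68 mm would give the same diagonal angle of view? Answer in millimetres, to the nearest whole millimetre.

304 mm

Sensor diagonal = √(43.8² + 32.9²) = √3000.8500 ≈ 54.7800 mm.
Sensor diagonal = √(29.35² + 17.68²) = √1174.0049 ≈ 34.2638 mm.
Equal angle of view means equal diagonal/f ratio, so f₂ = f₁ · (diagonal₂/diagonal₁) = 486 × 34.2638/54.7800.
f₂ = 486 × 0.62548 ≈ 303.983 mm.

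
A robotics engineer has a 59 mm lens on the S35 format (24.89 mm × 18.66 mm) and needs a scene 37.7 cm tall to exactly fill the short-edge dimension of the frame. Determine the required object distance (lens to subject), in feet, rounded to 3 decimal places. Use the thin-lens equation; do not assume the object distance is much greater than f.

4.104 ft

W: 37.7 cm = 377 mm.
Magnification m = h/W = dᵢ/dₒ; combined with 1/f = 1/dₒ + 1/dᵢ this gives dₒ = f·(1 + W/h).
dₒ = 59 mm × (1 + 377/18.66) = 59 × 21.2036 ≈ 1251.015 mm = 1251.015/304.8 ft = 4.10438 ft.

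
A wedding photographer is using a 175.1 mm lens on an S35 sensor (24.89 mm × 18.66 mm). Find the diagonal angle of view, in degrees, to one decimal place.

Sensor diagonal = √(24.89² + 18.66²) = √967.7077 ≈ 31.1080 mm.
Angle of view α = 2·arctan(d/2f) with d = 31.1080 mm and f = 175.1 mm.
d/2f = 0.08883; arctan(0.08883) ≈ 5.0762°, so α ≈ 10.1524°.

10.2°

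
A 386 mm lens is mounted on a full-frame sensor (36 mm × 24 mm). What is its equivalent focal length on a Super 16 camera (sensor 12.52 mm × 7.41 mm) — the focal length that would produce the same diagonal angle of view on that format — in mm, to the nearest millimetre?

Sensor diagonal = √(36² + 24²) = √1872.0000 ≈ 43.2666 mm.
Sensor diagonal = √(12.52² + 7.41²) = √211.6585 ≈ 14.5485 mm.
Equal angle of view means equal diagonal/f ratio, so f₂ = f₁ · (diagonal₂/diagonal₁) = 386 × 14.5485/43.2666.
f₂ = 386 × 0.33625 ≈ 129.793 mm.

130 mm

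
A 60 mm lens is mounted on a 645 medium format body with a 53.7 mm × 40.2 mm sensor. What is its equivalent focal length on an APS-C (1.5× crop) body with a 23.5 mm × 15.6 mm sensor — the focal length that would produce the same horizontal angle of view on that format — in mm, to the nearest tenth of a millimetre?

Equal angle of view means equal width/f ratio, so f₂ = f₁ · (width₂/width₁) = 60 × 23.5/53.7.
f₂ = 60 × 0.43762 ≈ 26.257 mm.

26.3 mm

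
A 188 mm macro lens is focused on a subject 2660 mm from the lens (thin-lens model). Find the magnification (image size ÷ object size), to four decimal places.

Thin lens: 1/f = 1/dₒ + 1/dᵢ → 1/dᵢ = 1/188 − 1/2660 = 0.0049432 mm⁻¹, so dᵢ ≈ 202.2977 mm.
Magnification m = dᵢ/dₒ = 202.2977/2660 ≈ 0.07605.

0.0761×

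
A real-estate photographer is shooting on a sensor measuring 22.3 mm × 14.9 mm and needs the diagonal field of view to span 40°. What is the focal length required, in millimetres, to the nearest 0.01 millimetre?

36.84 mm

Sensor diagonal = √(22.3² + 14.9²) = √719.3000 ≈ 26.8198 mm.
From α = 2·arctan(d/2f) we get f = d / (2·tan(α/2)).
With d = 26.8198 mm and α/2 = 20°, tan(α/2) ≈ 0.36397, so f ≈ 26.8198 / 0.72794 ≈ 36.8434 mm.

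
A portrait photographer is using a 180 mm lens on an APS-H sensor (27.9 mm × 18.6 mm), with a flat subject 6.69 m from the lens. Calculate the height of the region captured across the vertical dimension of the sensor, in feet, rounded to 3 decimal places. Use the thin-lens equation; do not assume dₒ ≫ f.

dₒ: 6.69 m = 6690 mm.
Similar triangles through the lens centre give W/dₒ = h/dᵢ; with 1/f = 1/dₒ + 1/dᵢ this gives W = h·(dₒ − f)/f.
W = 18.6 mm × (6690 − 180) / 180 = 18.6 × 36.1667 ≈ 672.700 mm = 672.700/304.8 ft = 2.20702 ft.

2.207 ft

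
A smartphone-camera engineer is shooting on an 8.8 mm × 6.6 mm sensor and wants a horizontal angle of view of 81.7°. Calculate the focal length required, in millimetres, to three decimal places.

From α = 2·arctan(w/2f) we get f = w / (2·tan(α/2)).
With w = 8.8 mm and α/2 = 40.85°, tan(α/2) ≈ 0.86470, so f ≈ 8.8 / 1.72940 ≈ 5.0885 mm.

5.088 mm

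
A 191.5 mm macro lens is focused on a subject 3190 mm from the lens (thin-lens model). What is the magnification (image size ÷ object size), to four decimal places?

Thin lens: 1/f = 1/dₒ + 1/dᵢ → 1/dᵢ = 1/191.5 − 1/3190 = 0.0049085 mm⁻¹, so dᵢ ≈ 203.7302 mm.
Magnification m = dᵢ/dₒ = 203.7302/3190 ≈ 0.06387.

0.0639×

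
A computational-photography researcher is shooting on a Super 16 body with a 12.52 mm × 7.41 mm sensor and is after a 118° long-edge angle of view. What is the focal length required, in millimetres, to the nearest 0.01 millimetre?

3.76 mm

From α = 2·arctan(w/2f) we get f = w / (2·tan(α/2)).
With w = 12.52 mm and α/2 = 59°, tan(α/2) ≈ 1.66428, so f ≈ 12.52 / 3.32856 ≈ 3.7614 mm.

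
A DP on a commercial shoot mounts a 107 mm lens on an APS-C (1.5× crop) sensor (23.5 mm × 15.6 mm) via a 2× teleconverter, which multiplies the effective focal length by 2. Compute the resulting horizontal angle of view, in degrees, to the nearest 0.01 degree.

Effective focal length f = 107 × 2 = 214 mm.
α = 2·arctan(23.5 / (2 × 214)) = 2·arctan(0.05491) ≈ 6.2855°.

6.29°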